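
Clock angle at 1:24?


Hour hand = 1×30 + 24×0.5 = 42.0°
Minute hand = 24×6 = 144°
Difference = |42.0 - 144| = 102.0°

102.0°


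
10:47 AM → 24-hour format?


Input: 10:47 AM
AM hour stays: 10

10:47


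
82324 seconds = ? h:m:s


22h 52m 4s

Hours: 82324 ÷ 3600 = 22 remainder 3124
Minutes: 3124 ÷ 60 = 52 remainder 4
Seconds: 4


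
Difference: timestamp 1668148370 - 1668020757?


127613 seconds (35.4 hours / 1.48 days)

Difference = 1668148370 - 1668020757 = 127613 seconds
In hours: 127613 / 3600 ≈ 35.4
In days: 127613 / 86400 ≈ 1.48


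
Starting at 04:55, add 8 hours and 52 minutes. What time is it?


13:47

Start: 295 minutes from midnight
Add: 532 minutes
Total: 827 minutes
Hours: 827 ÷ 60 = 13 remainder 47


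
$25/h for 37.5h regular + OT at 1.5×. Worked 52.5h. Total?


Regular: 37.5h × $25 = $937.50
Overtime: 52.5 - 37.5 = 15.0h
OT pay: 15.0h × $25 × 1.5 = $562.50
Total = $937.50 + $562.50 = $1500.00

$1500.00


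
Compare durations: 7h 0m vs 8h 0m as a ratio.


Duration 1: 420 minutes
Duration 2: 480 minutes
Ratio = 420:480
GCD = 60
Simplified = 7:8
As a decimal: 7/8 ≈ 0.88

7:8 (0.88)


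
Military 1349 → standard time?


Hour: 13
13 - 12 = 1 → PM

1:49 PM


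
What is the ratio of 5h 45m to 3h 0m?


Duration 1: 345 minutes
Duration 2: 180 minutes
Ratio = 345:180
GCD = 15
Simplified = 23:12
As a decimal: 23/12 ≈ 1.92

23:12 (1.92)


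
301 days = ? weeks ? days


43 weeks 0 days

Weeks: 301 ÷ 7 = 43 remainder 0


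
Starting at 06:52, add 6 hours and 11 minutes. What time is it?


13:03

Start: 412 minutes from midnight
Add: 371 minutes
Total: 783 minutes
Hours: 783 ÷ 60 = 13 remainder 3


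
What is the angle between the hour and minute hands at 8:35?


Hour hand = 8×30 + 35×0.5 = 257.5°
Minute hand = 35×6 = 210°
Difference = |257.5 - 210| = 47.5°

47.5°


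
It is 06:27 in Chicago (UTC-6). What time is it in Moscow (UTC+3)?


Time difference = UTC+3 - UTC-6 = +9 hours
New hour = (6 + 9) mod 24
= 15 mod 24 = 15
Minutes unchanged → 15:27

15:27


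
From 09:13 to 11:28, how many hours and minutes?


End time in minutes: 11×60 + 28 = 688
Start time in minutes: 9×60 + 13 = 553
Difference = 688 - 553 = 135 minutes
= 2 hours 15 minutes

2h 15m


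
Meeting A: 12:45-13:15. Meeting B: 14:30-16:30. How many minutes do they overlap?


Meeting A: 765-795 (in minutes from midnight)
Meeting B: 870-990
Overlap start = max(765, 870) = 870
Overlap end = min(795, 990) = 795
Overlap = max(0, 795 - 870) = 0 min

0 minutes


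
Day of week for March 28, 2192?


Zeller's congruence:
q=28, m=3, k=92, j=21
h = (28 + ⌊13×4/5⌋ + 92 + ⌊92/4⌋ + ⌊21/4⌋ - 2×21) mod 7
= (28 + 10 + 92 + 23 + 5 - 42) mod 7
= 116 mod 7 = 4
h=4 → Wednesday

Wednesday


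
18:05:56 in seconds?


Hours: 18 × 3600 = 64800
Minutes: 5 × 60 = 300
Seconds: 56
Total = 64800 + 300 + 56 = 65156

65156 seconds


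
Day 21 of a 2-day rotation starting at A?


Shifts: A, B
Start: A (index 0)
Day 21: (0 + 21 - 1) mod 2
= 20 mod 2
= 0
Index 0 → shift A

Shift A


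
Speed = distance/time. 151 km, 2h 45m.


Distance: 151 km
Time: 2h 45m = 165 min = 165/60 = 11/4 hours
Speed = 151 ÷ (11/4) = 151 × 4 / 11 = 604/11 ≈ 54.9 km/h

54.9 km/h


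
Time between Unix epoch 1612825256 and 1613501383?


676127 seconds (187.8 hours / 7.83 days)

Difference = 1613501383 - 1612825256 = 676127 seconds
In hours: 676127 / 3600 ≈ 187.8
In days: 676127 / 86400 ≈ 7.83


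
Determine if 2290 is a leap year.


Rules: divisible by 4 AND (not by 100 OR by 400)
2290 ÷ 4 = 572 remainder 2 → not divisible by 4
Not divisible by 4 → not a leap year

No


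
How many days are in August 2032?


31 days

Month: August (month 8)
August has 31 days


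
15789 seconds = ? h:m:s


Hours: 15789 ÷ 3600 = 4 remainder 1389
Minutes: 1389 ÷ 60 = 23 remainder 9
Seconds: 9

4h 23m 9s


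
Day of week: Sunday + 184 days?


Start: Sunday (index 6)
(6 + 184) mod 7
= 190 mod 7
= 1
Index 1 → Tuesday

Tuesday


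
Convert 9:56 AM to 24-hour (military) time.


Input: 9:56 AM
AM hour stays: 9

09:56


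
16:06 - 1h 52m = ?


Start: 966 minutes from midnight
Subtract: 112 minutes
Remaining: 966 - 112 = 854
Hours: 14, Minutes: 14

14:14


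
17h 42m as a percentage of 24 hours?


Total minutes: 17×60 + 42 = 1062
Day = 24×60 = 1440 minutes
Fraction = 1062/1440 = 0.7375
As a percentage: 1062/1440 × 100 = 73.75%

0.7375 (73.75%)


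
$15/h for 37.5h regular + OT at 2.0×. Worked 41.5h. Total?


$682.50

Regular: 37.5h × $15 = $562.50
Overtime: 41.5 - 37.5 = 4.0h
OT pay: 4.0h × $15 × 2.0 = $120.00
Total = $562.50 + $120.00 = $682.50


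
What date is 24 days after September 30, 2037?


October 24, 2037

Start: September 30, 2037
Add 24 days
September 30 → October 1: 30 - 30 + 1 = 1 days (24 - 1 = 23 left)
October 1 + 23 = October 24, 2037


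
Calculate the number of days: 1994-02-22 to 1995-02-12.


355 days

From February 22, 1994 to February 12, 1995
Rest of February 1994: 28 - 22 = 6
Full months: March 31, April 30, May 31, June 30, July 31, August 31, September 30, October 31, November 30, December 31, January 31
Days into February 1995: 12
Total = 6 + 31 + 30 + 31 + 30 + 31 + 31 + 30 + 31 + 30 + 31 + 31 + 12 = 355 days


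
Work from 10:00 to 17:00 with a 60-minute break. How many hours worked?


6h 0m (360 minutes)

Total time = (17×60+0) - (10×60+0)
= 1020 - 600 = 420 min
Minus break: 420 - 60 = 360 min
= 6h 0m


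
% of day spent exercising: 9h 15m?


Time: 555 minutes
Day: 1440 minutes
Percentage = (555/1440) × 100 ≈ 38.5%

38.5%


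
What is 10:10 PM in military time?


22:10

Input: 10:10 PM
PM: 10 + 12 = 22


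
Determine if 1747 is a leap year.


No

Rules: divisible by 4 AND (not by 100 OR by 400)
1747 ÷ 4 = 436 remainder 3 → not divisible by 4
Not divisible by 4 → not a leap year


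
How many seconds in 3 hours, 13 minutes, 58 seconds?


Hours: 3 × 3600 = 10800
Minutes: 13 × 60 = 780
Seconds: 58
Total = 10800 + 780 + 58 = 11638

11638 seconds


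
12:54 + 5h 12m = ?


Start: 774 minutes from midnight
Add: 312 minutes
Total: 1086 minutes
Hours: 1086 ÷ 60 = 18 remainder 6

18:06


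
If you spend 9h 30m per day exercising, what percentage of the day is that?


39.6%

Time: 570 minutes
Day: 1440 minutes
Percentage = (570/1440) × 100 ≈ 39.6%


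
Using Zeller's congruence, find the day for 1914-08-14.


Zeller's congruence:
q=14, m=8, k=14, j=19
h = (14 + ⌊13×9/5⌋ + 14 + ⌊14/4⌋ + ⌊19/4⌋ - 2×19) mod 7
= (14 + 23 + 14 + 3 + 4 - 38) mod 7
= 20 mod 7 = 6
h=6 → Friday

Friday


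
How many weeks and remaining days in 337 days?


48 weeks 1 days

Weeks: 337 ÷ 7 = 48 remainder 1


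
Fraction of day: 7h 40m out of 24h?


0.3194 (31.94%)

Total minutes: 7×60 + 40 = 460
Day = 24×60 = 1440 minutes
Fraction = 460/1440 ≈ 0.3194
As a percentage: 460/1440 × 100 ≈ 31.94%


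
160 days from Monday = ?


Start: Monday (index 0)
(0 + 160) mod 7
= 160 mod 7
= 6
Index 6 → Sunday

Sunday


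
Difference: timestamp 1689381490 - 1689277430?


Difference = 1689381490 - 1689277430 = 104060 seconds
In hours: 104060 / 3600 ≈ 28.9
In days: 104060 / 86400 ≈ 1.20

104060 seconds (28.9 hours / 1.20 days)


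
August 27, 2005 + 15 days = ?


Start: August 27, 2005
Add 15 days
August 27 → September 1: 31 - 27 + 1 = 5 days (15 - 5 = 10 left)
September 1 + 10 = September 11, 2005

September 11, 2005


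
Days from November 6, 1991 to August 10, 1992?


278 days

From November 6, 1991 to August 10, 1992
Rest of November 1991: 30 - 6 = 24
Full months: December 31, January 31, February 1992 29, March 31, April 30, May 31, June 30, July 31
Days into August 1992: 10
Total = 24 + 31 + 31 + 29 + 31 + 30 + 31 + 30 + 31 + 10 = 278 days


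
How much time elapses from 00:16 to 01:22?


1h 6m

End time in minutes: 1×60 + 22 = 82
Start time in minutes: 0×60 + 16 = 16
Difference = 82 - 16 = 66 minutes
= 1 hours 6 minutes


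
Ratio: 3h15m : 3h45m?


13:15 (0.87)

Duration 1: 195 minutes
Duration 2: 225 minutes
Ratio = 195:225
GCD = 15
Simplified = 13:15
As a decimal: 13/15 ≈ 0.87


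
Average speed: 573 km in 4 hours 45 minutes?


120.6 km/h

Distance: 573 km
Time: 4h 45m = 285 min = 285/60 = 19/4 hours
Speed = 573 ÷ (19/4) = 573 × 4 / 19 = 2292/19 ≈ 120.6 km/h


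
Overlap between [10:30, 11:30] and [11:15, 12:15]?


15 minutes

Meeting A: 630-690 (in minutes from midnight)
Meeting B: 675-735
Overlap start = max(630, 675) = 675
Overlap end = min(690, 735) = 690
Overlap = max(0, 690 - 675) = 15 min


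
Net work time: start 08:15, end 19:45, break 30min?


Total time = (19×60+45) - (8×60+15)
= 1185 - 495 = 690 min
Minus break: 690 - 30 = 660 min
= 11h 0m

11h 0m (660 minutes)


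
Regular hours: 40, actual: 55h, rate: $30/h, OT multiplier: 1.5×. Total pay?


Regular: 40h × $30 = $1200.00
Overtime: 55 - 40 = 15h
OT pay: 15h × $30 × 1.5 = $675.00
Total = $1200.00 + $675.00 = $1875.00

$1875.00


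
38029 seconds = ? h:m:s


10h 33m 49s

Hours: 38029 ÷ 3600 = 10 remainder 2029
Minutes: 2029 ÷ 60 = 33 remainder 49
Seconds: 49


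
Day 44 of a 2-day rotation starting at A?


Shifts: A, B
Start: A (index 0)
Day 44: (0 + 44 - 1) mod 2
= 43 mod 2
= 1
Index 1 → shift B

Shift B


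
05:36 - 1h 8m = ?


Start: 336 minutes from midnight
Subtract: 68 minutes
Remaining: 336 - 68 = 268
Hours: 4, Minutes: 28

04:28


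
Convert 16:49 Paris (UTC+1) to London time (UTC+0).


Time difference = UTC+0 - UTC+1 = -1 hours
New hour = (16 -1) mod 24
= 15 mod 24 = 15
Minutes unchanged → 15:49

15:49


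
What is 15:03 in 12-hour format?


Hour: 15
15 - 12 = 3 → PM

3:03 PM


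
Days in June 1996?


30 days

Month: June (month 6)
June has 30 days


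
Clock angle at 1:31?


140.5°

Hour hand = 1×30 + 31×0.5 = 45.5°
Minute hand = 31×6 = 186°
Difference = |45.5 - 186| = 140.5°


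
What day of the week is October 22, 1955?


Saturday

Zeller's congruence:
q=22, m=10, k=55, j=19
h = (22 + ⌊13×11/5⌋ + 55 + ⌊55/4⌋ + ⌊19/4⌋ - 2×19) mod 7
= (22 + 28 + 55 + 13 + 4 - 38) mod 7
= 84 mod 7 = 0
h=0 → Saturday


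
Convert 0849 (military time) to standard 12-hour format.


8:49 AM

Hour: 8
8 < 12 → AM


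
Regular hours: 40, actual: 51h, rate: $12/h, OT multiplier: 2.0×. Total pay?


Regular: 40h × $12 = $480.00
Overtime: 51 - 40 = 11h
OT pay: 11h × $12 × 2.0 = $264.00
Total = $480.00 + $264.00 = $744.00

$744.00


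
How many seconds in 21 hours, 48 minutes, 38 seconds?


Hours: 21 × 3600 = 75600
Minutes: 48 × 60 = 2880
Seconds: 38
Total = 75600 + 2880 + 38 = 78518

78518 seconds


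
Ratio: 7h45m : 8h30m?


31:34 (0.91)

Duration 1: 465 minutes
Duration 2: 510 minutes
Ratio = 465:510
GCD = 15
Simplified = 31:34
As a decimal: 31/34 ≈ 0.91


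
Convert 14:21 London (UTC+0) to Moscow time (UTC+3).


Time difference = UTC+3 - UTC+0 = +3 hours
New hour = (14 + 3) mod 24
= 17 mod 24 = 17
Minutes unchanged → 17:21

17:21


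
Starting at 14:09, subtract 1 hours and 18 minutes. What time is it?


Start: 849 minutes from midnight
Subtract: 78 minutes
Remaining: 849 - 78 = 771
Hours: 12, Minutes: 51

12:51


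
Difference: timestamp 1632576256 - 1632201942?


Difference = 1632576256 - 1632201942 = 374314 seconds
In hours: 374314 / 3600 ≈ 104.0
In days: 374314 / 86400 ≈ 4.33

374314 seconds (104.0 hours / 4.33 days)


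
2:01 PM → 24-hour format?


14:01

Input: 2:01 PM
PM: 2 + 12 = 14


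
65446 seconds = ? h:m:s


18h 10m 46s

Hours: 65446 ÷ 3600 = 18 remainder 646
Minutes: 646 ÷ 60 = 10 remainder 46
Seconds: 46


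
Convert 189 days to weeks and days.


Weeks: 189 ÷ 7 = 27 remainder 0

27 weeks 0 days


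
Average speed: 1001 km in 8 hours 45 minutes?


114.4 km/h

Distance: 1001 km
Time: 8h 45m = 525 min = 525/60 = 35/4 hours
Speed = 1001 ÷ (35/4) = 1001 × 4 / 35 = 4004/35 = 114.4 km/h


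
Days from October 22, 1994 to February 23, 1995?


124 days

From October 22, 1994 to February 23, 1995
Rest of October 1994: 31 - 22 = 9
Full months: November 30, December 31, January 31
Days into February 1995: 23
Total = 9 + 30 + 31 + 31 + 23 = 124 days


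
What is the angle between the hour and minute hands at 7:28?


Hour hand = 7×30 + 28×0.5 = 224.0°
Minute hand = 28×6 = 168°
Difference = |224.0 - 168| = 56.0°

56.0°


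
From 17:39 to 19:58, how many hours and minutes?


2h 19m

End time in minutes: 19×60 + 58 = 1198
Start time in minutes: 17×60 + 39 = 1059
Difference = 1198 - 1059 = 139 minutes
= 2 hours 19 minutes


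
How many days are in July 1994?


31 days

Month: July (month 7)
July has 31 days


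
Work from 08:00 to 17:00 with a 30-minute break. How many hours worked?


Total time = (17×60+0) - (8×60+0)
= 1020 - 480 = 540 min
Minus break: 540 - 30 = 510 min
= 8h 30m

8h 30m (510 minutes)


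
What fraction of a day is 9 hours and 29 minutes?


0.3951 (39.51%)

Total minutes: 9×60 + 29 = 569
Day = 24×60 = 1440 minutes
Fraction = 569/1440 ≈ 0.3951
As a percentage: 569/1440 × 100 ≈ 39.51%


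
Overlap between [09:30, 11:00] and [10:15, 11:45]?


45 minutes

Meeting A: 570-660 (in minutes from midnight)
Meeting B: 615-705
Overlap start = max(570, 615) = 615
Overlap end = min(660, 705) = 660
Overlap = max(0, 660 - 615) = 45 min


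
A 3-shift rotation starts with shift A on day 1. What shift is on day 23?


Shifts: A, B, C
Start: A (index 0)
Day 23: (0 + 23 - 1) mod 3
= 22 mod 3
= 1
Index 1 → shift B

Shift B


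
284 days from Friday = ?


Start: Friday (index 4)
(4 + 284) mod 7
= 288 mod 7
= 1
Index 1 → Tuesday

Tuesday


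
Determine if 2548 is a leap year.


Yes

Rules: divisible by 4 AND (not by 100 OR by 400)
2548 ÷ 4 = 637 exactly → divisible by 4
2548 ÷ 100 = 25 remainder 48 → not divisible by 100
Divisible by 4 but not by 100 → leap year


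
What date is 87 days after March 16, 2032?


Start: March 16, 2032
Add 87 days
March 16 → April 1: 31 - 16 + 1 = 16 days (87 - 16 = 71 left)
April 1 → May 1: 30 - 1 + 1 = 30 days (71 - 30 = 41 left)
May 1 → June 1: 31 - 1 + 1 = 31 days (41 - 31 = 10 left)
June 1 + 10 = June 11, 2032

June 11, 2032


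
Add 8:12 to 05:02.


Start: 302 minutes from midnight
Add: 492 minutes
Total: 794 minutes
Hours: 794 ÷ 60 = 13 remainder 14

13:14


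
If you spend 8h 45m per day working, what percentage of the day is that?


Time: 525 minutes
Day: 1440 minutes
Percentage = (525/1440) × 100 ≈ 36.5%

36.5%


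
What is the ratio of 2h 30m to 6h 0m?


5:12 (0.42)

Duration 1: 150 minutes
Duration 2: 360 minutes
Ratio = 150:360
GCD = 30
Simplified = 5:12
As a decimal: 5/12 ≈ 0.42


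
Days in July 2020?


31 days

Month: July (month 7)
July has 31 days


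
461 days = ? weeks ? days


65 weeks 6 days

Weeks: 461 ÷ 7 = 65 remainder 6


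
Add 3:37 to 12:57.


16:34

Start: 777 minutes from midnight
Add: 217 minutes
Total: 994 minutes
Hours: 994 ÷ 60 = 16 remainder 34


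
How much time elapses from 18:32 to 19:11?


End time in minutes: 19×60 + 11 = 1151
Start time in minutes: 18×60 + 32 = 1112
Difference = 1151 - 1112 = 39 minutes
= 0 hours 39 minutes

0h 39m


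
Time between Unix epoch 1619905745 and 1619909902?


4157 seconds (1.2 hours / 0.05 days)

Difference = 1619909902 - 1619905745 = 4157 seconds
In hours: 4157 / 3600 ≈ 1.2
In days: 4157 / 86400 ≈ 0.05


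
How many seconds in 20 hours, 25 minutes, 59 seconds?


Hours: 20 × 3600 = 72000
Minutes: 25 × 60 = 1500
Seconds: 59
Total = 72000 + 1500 + 59 = 73559

73559 seconds


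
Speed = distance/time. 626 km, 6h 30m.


96.3 km/h

Distance: 626 km
Time: 6h 30m = 390 min = 390/60 = 13/2 hours
Speed = 626 ÷ (13/2) = 626 × 2 / 13 = 1252/13 ≈ 96.3 km/h


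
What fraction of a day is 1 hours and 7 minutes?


Total minutes: 1×60 + 7 = 67
Day = 24×60 = 1440 minutes
Fraction = 67/1440 ≈ 0.0465
As a percentage: 67/1440 × 100 ≈ 4.65%

0.0465 (4.65%)


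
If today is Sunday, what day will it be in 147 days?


Sunday

Start: Sunday (index 6)
(6 + 147) mod 7
= 153 mod 7
= 6
Index 6 → Sunday


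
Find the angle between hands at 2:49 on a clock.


Hour hand = 2×30 + 49×0.5 = 84.5°
Minute hand = 49×6 = 294°
Difference = |84.5 - 294| = 209.5°
Since > 180°: 360 - 209.5 = 150.5°

150.5°


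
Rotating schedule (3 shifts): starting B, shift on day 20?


Shifts: A, B, C
Start: B (index 1)
Day 20: (1 + 20 - 1) mod 3
= 20 mod 3
= 2
Index 2 → shift C

Shift C


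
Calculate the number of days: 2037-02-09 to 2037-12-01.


295 days

From February 9, 2037 to December 1, 2037
Rest of February 2037: 28 - 9 = 19
Full months: March 31, April 30, May 31, June 30, July 31, August 31, September 30, October 31, November 30
Days into December 2037: 1
Total = 19 + 31 + 30 + 31 + 30 + 31 + 31 + 30 + 31 + 30 + 1 = 295 days


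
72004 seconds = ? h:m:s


20h 0m 4s

Hours: 72004 ÷ 3600 = 20 remainder 4
Minutes: 4 ÷ 60 = 0 remainder 4
Seconds: 4


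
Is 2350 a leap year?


No

Rules: divisible by 4 AND (not by 100 OR by 400)
2350 ÷ 4 = 587 remainder 2 → not divisible by 4
Not divisible by 4 → not a leap year


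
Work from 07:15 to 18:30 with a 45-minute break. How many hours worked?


Total time = (18×60+30) - (7×60+15)
= 1110 - 435 = 675 min
Minus break: 675 - 45 = 630 min
= 10h 30m

10h 30m (630 minutes)


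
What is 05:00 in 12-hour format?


5:00 AM

Hour: 5
5 < 12 → AM


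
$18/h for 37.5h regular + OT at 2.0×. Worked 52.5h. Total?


Regular: 37.5h × $18 = $675.00
Overtime: 52.5 - 37.5 = 15.0h
OT pay: 15.0h × $18 × 2.0 = $540.00
Total = $675.00 + $540.00 = $1215.00

$1215.00


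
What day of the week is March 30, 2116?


Zeller's congruence:
q=30, m=3, k=16, j=21
h = (30 + ⌊13×4/5⌋ + 16 + ⌊16/4⌋ + ⌊21/4⌋ - 2×21) mod 7
= (30 + 10 + 16 + 4 + 5 - 42) mod 7
= 23 mod 7 = 2
h=2 → Monday

Monday


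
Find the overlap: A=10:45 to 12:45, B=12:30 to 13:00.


Meeting A: 645-765 (in minutes from midnight)
Meeting B: 750-780
Overlap start = max(645, 750) = 750
Overlap end = min(765, 780) = 765
Overlap = max(0, 765 - 750) = 15 min

15 minutes


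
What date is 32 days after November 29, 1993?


Start: November 29, 1993
Add 32 days
November 29 → December 1: 30 - 29 + 1 = 2 days (32 - 2 = 30 left)
December 1 + 30 = December 31, 1993

December 31, 1993


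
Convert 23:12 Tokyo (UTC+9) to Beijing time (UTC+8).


22:12

Time difference = UTC+8 - UTC+9 = -1 hours
New hour = (23 -1) mod 24
= 22 mod 24 = 22
Minutes unchanged → 22:12


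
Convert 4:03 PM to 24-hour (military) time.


16:03

Input: 4:03 PM
PM: 4 + 12 = 16


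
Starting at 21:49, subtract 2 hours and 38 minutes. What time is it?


19:11

Start: 1309 minutes from midnight
Subtract: 158 minutes
Remaining: 1309 - 158 = 1151
Hours: 19, Minutes: 11


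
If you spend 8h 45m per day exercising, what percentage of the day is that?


36.5%

Time: 525 minutes
Day: 1440 minutes
Percentage = (525/1440) × 100 ≈ 36.5%


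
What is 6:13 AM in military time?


Input: 6:13 AM
AM hour stays: 6

06:13


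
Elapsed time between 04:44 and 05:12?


0h 28m

End time in minutes: 5×60 + 12 = 312
Start time in minutes: 4×60 + 44 = 284
Difference = 312 - 284 = 28 minutes
= 0 hours 28 minutes


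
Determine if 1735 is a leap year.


No

Rules: divisible by 4 AND (not by 100 OR by 400)
1735 ÷ 4 = 433 remainder 3 → not divisible by 4
Not divisible by 4 → not a leap year


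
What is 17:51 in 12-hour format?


Hour: 17
17 - 12 = 5 → PM

5:51 PM


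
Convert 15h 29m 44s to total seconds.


55784 seconds

Hours: 15 × 3600 = 54000
Minutes: 29 × 60 = 1740
Seconds: 44
Total = 54000 + 1740 + 44 = 55784


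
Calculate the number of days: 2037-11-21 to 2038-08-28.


From November 21, 2037 to August 28, 2038
Rest of November 2037: 30 - 21 = 9
Full months: December 31, January 31, February 2038 28, March 31, April 30, May 31, June 30, July 31
Days into August 2038: 28
Total = 9 + 31 + 31 + 28 + 31 + 30 + 31 + 30 + 31 + 28 = 280 days

280 days


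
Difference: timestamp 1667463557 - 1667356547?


Difference = 1667463557 - 1667356547 = 107010 seconds
In hours: 107010 / 3600 ≈ 29.7
In days: 107010 / 86400 ≈ 1.24

107010 seconds (29.7 hours / 1.24 days)


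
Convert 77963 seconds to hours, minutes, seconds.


21h 39m 23s

Hours: 77963 ÷ 3600 = 21 remainder 2363
Minutes: 2363 ÷ 60 = 39 remainder 23
Seconds: 23


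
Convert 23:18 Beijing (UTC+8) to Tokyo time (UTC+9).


Time difference = UTC+9 - UTC+8 = +1 hours
New hour = (23 + 1) mod 24
= 24 mod 24 = 0
Minutes unchanged → 00:18; 24 ≥ 24 → next day

00:18 (next day)


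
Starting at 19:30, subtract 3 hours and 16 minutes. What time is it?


Start: 1170 minutes from midnight
Subtract: 196 minutes
Remaining: 1170 - 196 = 974
Hours: 16, Minutes: 14

16:14


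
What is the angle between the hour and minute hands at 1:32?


146.0°

Hour hand = 1×30 + 32×0.5 = 46.0°
Minute hand = 32×6 = 192°
Difference = |46.0 - 192| = 146.0°


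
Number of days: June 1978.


30 days

Month: June (month 6)
June has 30 days


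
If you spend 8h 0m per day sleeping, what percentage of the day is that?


Time: 480 minutes
Day: 1440 minutes
Percentage = (480/1440) × 100 ≈ 33.3%

33.3%


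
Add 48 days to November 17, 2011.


Start: November 17, 2011
Add 48 days
November 17 → December 1: 30 - 17 + 1 = 14 days (48 - 14 = 34 left)
December 1 → January 1: 31 - 1 + 1 = 31 days (34 - 31 = 3 left)
January 1 + 3 = January 4, 2012

January 4, 2012


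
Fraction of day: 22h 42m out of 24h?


0.9458 (94.58%)

Total minutes: 22×60 + 42 = 1362
Day = 24×60 = 1440 minutes
Fraction = 1362/1440 ≈ 0.9458
As a percentage: 1362/1440 × 100 ≈ 94.58%


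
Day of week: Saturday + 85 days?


Sunday

Start: Saturday (index 5)
(5 + 85) mod 7
= 90 mod 7
= 6
Index 6 → Sunday


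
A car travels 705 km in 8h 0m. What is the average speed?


88.1 km/h

Distance: 705 km
Time: 8 hours
Speed = 705 / 8 ≈ 88.1 km/h


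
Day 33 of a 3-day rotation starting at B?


Shifts: A, B, C
Start: B (index 1)
Day 33: (1 + 33 - 1) mod 3
= 33 mod 3
= 0
Index 0 → shift A

Shift A


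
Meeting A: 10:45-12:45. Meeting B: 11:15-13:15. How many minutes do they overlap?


Meeting A: 645-765 (in minutes from midnight)
Meeting B: 675-795
Overlap start = max(645, 675) = 675
Overlap end = min(765, 795) = 765
Overlap = max(0, 765 - 675) = 90 min

90 minutes


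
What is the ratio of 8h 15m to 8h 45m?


33:35 (0.94)

Duration 1: 495 minutes
Duration 2: 525 minutes
Ratio = 495:525
GCD = 15
Simplified = 33:35
As a decimal: 33/35 ≈ 0.94


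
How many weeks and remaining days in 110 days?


Weeks: 110 ÷ 7 = 15 remainder 5

15 weeks 5 days


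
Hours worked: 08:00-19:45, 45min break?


11h 0m (660 minutes)

Total time = (19×60+45) - (8×60+0)
= 1185 - 480 = 705 min
Minus break: 705 - 45 = 660 min
= 11h 0m


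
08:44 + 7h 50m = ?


Start: 524 minutes from midnight
Add: 470 minutes
Total: 994 minutes
Hours: 994 ÷ 60 = 16 remainder 34

16:34


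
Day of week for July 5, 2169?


Zeller's congruence:
q=5, m=7, k=69, j=21
h = (5 + ⌊13×8/5⌋ + 69 + ⌊69/4⌋ + ⌊21/4⌋ - 2×21) mod 7
= (5 + 20 + 69 + 17 + 5 - 42) mod 7
= 74 mod 7 = 4
h=4 → Wednesday

Wednesday


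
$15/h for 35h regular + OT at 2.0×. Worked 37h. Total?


$585.00

Regular: 35h × $15 = $525.00
Overtime: 37 - 35 = 2h
OT pay: 2h × $15 × 2.0 = $60.00
Total = $525.00 + $60.00 = $585.00


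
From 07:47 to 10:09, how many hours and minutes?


2h 22m

End time in minutes: 10×60 + 9 = 609
Start time in minutes: 7×60 + 47 = 467
Difference = 609 - 467 = 142 minutes
= 2 hours 22 minutes


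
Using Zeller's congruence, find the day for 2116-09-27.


Zeller's congruence:
q=27, m=9, k=16, j=21
h = (27 + ⌊13×10/5⌋ + 16 + ⌊16/4⌋ + ⌊21/4⌋ - 2×21) mod 7
= (27 + 26 + 16 + 4 + 5 - 42) mod 7
= 36 mod 7 = 1
h=1 → Sunday

Sunday


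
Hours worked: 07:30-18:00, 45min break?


Total time = (18×60+0) - (7×60+30)
= 1080 - 450 = 630 min
Minus break: 630 - 45 = 585 min
= 9h 45m

9h 45m (585 minutes)


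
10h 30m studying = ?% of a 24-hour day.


43.8%

Time: 630 minutes
Day: 1440 minutes
Percentage = (630/1440) × 100 ≈ 43.8%


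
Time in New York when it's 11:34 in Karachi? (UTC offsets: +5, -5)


Time difference = UTC-5 - UTC+5 = -10 hours
New hour = (11 -10) mod 24
= 1 mod 24 = 1
Minutes unchanged → 01:34

01:34


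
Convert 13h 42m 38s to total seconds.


49358 seconds

Hours: 13 × 3600 = 46800
Minutes: 42 × 60 = 2520
Seconds: 38
Total = 46800 + 2520 + 38 = 49358


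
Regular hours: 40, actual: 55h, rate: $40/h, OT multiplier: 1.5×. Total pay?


Regular: 40h × $40 = $1600.00
Overtime: 55 - 40 = 15h
OT pay: 15h × $40 × 1.5 = $900.00
Total = $1600.00 + $900.00 = $2500.00

$2500.00


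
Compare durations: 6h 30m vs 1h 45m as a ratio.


26:7 (3.71)

Duration 1: 390 minutes
Duration 2: 105 minutes
Ratio = 390:105
GCD = 15
Simplified = 26:7
As a decimal: 26/7 ≈ 3.71


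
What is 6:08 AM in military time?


Input: 6:08 AM
AM hour stays: 6

06:08


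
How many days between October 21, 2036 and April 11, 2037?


From October 21, 2036 to April 11, 2037
Rest of October 2036: 31 - 21 = 10
Full months: November 30, December 31, January 31, February 2037 28, March 31
Days into April 2037: 11
Total = 10 + 30 + 31 + 31 + 28 + 31 + 11 = 172 days

172 days


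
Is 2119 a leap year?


No

Rules: divisible by 4 AND (not by 100 OR by 400)
2119 ÷ 4 = 529 remainder 3 → not divisible by 4
Not divisible by 4 → not a leap year


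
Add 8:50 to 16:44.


01:34 (next day)

Start: 1004 minutes from midnight
Add: 530 minutes
Total: 1534 minutes
Hours: 1534 ÷ 60 = 25 remainder 34
25 ≥ 24 → 25 - 24 = 1 (next day)


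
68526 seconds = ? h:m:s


Hours: 68526 ÷ 3600 = 19 remainder 126
Minutes: 126 ÷ 60 = 2 remainder 6
Seconds: 6

19h 2m 6s


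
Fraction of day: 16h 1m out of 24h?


Total minutes: 16×60 + 1 = 961
Day = 24×60 = 1440 minutes
Fraction = 961/1440 ≈ 0.6674
As a percentage: 961/1440 × 100 ≈ 66.74%

0.6674 (66.74%)


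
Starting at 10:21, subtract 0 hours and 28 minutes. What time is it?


09:53

Start: 621 minutes from midnight
Subtract: 28 minutes
Remaining: 621 - 28 = 593
Hours: 9, Minutes: 53


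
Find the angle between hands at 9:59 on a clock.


54.5°

Hour hand = 9×30 + 59×0.5 = 299.5°
Minute hand = 59×6 = 354°
Difference = |299.5 - 354| = 54.5°


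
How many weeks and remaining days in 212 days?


Weeks: 212 ÷ 7 = 30 remainder 2

30 weeks 2 days


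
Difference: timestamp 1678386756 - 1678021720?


365036 seconds (101.4 hours / 4.22 days)

Difference = 1678386756 - 1678021720 = 365036 seconds
In hours: 365036 / 3600 ≈ 101.4
In days: 365036 / 86400 ≈ 4.22


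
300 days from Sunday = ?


Saturday

Start: Sunday (index 6)
(6 + 300) mod 7
= 306 mod 7
= 5
Index 5 → Saturday


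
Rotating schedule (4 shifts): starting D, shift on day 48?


Shifts: A, B, C, D
Start: D (index 3)
Day 48: (3 + 48 - 1) mod 4
= 50 mod 4
= 2
Index 2 → shift C

Shift C


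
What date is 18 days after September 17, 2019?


October 5, 2019

Start: September 17, 2019
Add 18 days
September 17 → October 1: 30 - 17 + 1 = 14 days (18 - 14 = 4 left)
October 1 + 4 = October 5, 2019


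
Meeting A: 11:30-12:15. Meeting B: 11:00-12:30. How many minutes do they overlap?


45 minutes

Meeting A: 690-735 (in minutes from midnight)
Meeting B: 660-750
Overlap start = max(690, 660) = 690
Overlap end = min(735, 750) = 735
Overlap = max(0, 735 - 690) = 45 min


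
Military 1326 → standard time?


1:26 PM

Hour: 13
13 - 12 = 1 → PM


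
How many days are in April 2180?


Month: April (month 4)
April has 30 days

30 days


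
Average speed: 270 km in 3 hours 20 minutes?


81.0 km/h

Distance: 270 km
Time: 3h 20m = 200 min = 200/60 = 10/3 hours
Speed = 270 ÷ (10/3) = 270 × 3 / 10 = 810/10 = 81.0 km/h


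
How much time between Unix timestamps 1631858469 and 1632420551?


562082 seconds (156.1 hours / 6.51 days)

Difference = 1632420551 - 1631858469 = 562082 seconds
In hours: 562082 / 3600 ≈ 156.1
In days: 562082 / 86400 ≈ 6.51


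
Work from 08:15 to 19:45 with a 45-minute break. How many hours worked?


10h 45m (645 minutes)

Total time = (19×60+45) - (8×60+15)
= 1185 - 495 = 690 min
Minus break: 690 - 45 = 645 min
= 10h 45m


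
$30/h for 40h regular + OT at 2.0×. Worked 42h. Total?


Regular: 40h × $30 = $1200.00
Overtime: 42 - 40 = 2h
OT pay: 2h × $30 × 2.0 = $120.00
Total = $1200.00 + $120.00 = $1320.00

$1320.00


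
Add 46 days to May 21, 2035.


July 6, 2035

Start: May 21, 2035
Add 46 days
May 21 → June 1: 31 - 21 + 1 = 11 days (46 - 11 = 35 left)
June 1 → July 1: 30 - 1 + 1 = 30 days (35 - 30 = 5 left)
July 1 + 5 = July 6, 2035


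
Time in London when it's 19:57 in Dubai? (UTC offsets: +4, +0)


Time difference = UTC+0 - UTC+4 = -4 hours
New hour = (19 -4) mod 24
= 15 mod 24 = 15
Minutes unchanged → 15:57

15:57


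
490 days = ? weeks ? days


Weeks: 490 ÷ 7 = 70 remainder 0

70 weeks 0 days


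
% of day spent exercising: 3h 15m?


Time: 195 minutes
Day: 1440 minutes
Percentage = (195/1440) × 100 ≈ 13.5%

13.5%


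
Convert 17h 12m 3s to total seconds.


Hours: 17 × 3600 = 61200
Minutes: 12 × 60 = 720
Seconds: 3
Total = 61200 + 720 + 3 = 61923

61923 seconds


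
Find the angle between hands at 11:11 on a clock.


Hour hand = 11×30 + 11×0.5 = 335.5°
Minute hand = 11×6 = 66°
Difference = |335.5 - 66| = 269.5°
Since > 180°: 360 - 269.5 = 90.5°

90.5°


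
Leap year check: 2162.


Rules: divisible by 4 AND (not by 100 OR by 400)
2162 ÷ 4 = 540 remainder 2 → not divisible by 4
Not divisible by 4 → not a leap year

No


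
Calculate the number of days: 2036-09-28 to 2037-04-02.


186 days

From September 28, 2036 to April 2, 2037
Rest of September 2036: 30 - 28 = 2
Full months: October 31, November 30, December 31, January 31, February 2037 28, March 31
Days into April 2037: 2
Total = 2 + 31 + 30 + 31 + 31 + 28 + 31 + 2 = 186 days


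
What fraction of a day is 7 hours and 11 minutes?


0.2993 (29.93%)

Total minutes: 7×60 + 11 = 431
Day = 24×60 = 1440 minutes
Fraction = 431/1440 ≈ 0.2993
As a percentage: 431/1440 × 100 ≈ 29.93%


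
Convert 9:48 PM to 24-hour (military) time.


Input: 9:48 PM
PM: 9 + 12 = 21

21:48


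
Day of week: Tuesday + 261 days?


Thursday

Start: Tuesday (index 1)
(1 + 261) mod 7
= 262 mod 7
= 3
Index 3 → Thursday


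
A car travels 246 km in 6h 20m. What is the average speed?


38.8 km/h

Distance: 246 km
Time: 6h 20m = 380 min = 380/60 = 19/3 hours
Speed = 246 ÷ (19/3) = 246 × 3 / 19 = 738/19 ≈ 38.8 km/h


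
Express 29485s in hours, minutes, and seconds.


8h 11m 25s

Hours: 29485 ÷ 3600 = 8 remainder 685
Minutes: 685 ÷ 60 = 11 remainder 25
Seconds: 25


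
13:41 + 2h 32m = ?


16:13

Start: 821 minutes from midnight
Add: 152 minutes
Total: 973 minutes
Hours: 973 ÷ 60 = 16 remainder 13


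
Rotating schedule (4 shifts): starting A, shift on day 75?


Shifts: A, B, C, D
Start: A (index 0)
Day 75: (0 + 75 - 1) mod 4
= 74 mod 4
= 2
Index 2 → shift C

Shift C


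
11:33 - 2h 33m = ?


09:00

Start: 693 minutes from midnight
Subtract: 153 minutes
Remaining: 693 - 153 = 540
Hours: 9, Minutes: 0


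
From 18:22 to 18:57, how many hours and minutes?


End time in minutes: 18×60 + 57 = 1137
Start time in minutes: 18×60 + 22 = 1102
Difference = 1137 - 1102 = 35 minutes
= 0 hours 35 minutes

0h 35m


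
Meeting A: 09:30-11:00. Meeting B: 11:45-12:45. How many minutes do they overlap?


0 minutes

Meeting A: 570-660 (in minutes from midnight)
Meeting B: 705-765
Overlap start = max(570, 705) = 705
Overlap end = min(660, 765) = 660
Overlap = max(0, 660 - 705) = 0 min


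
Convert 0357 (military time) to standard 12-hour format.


3:57 AM

Hour: 3
3 < 12 → AM


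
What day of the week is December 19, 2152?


Zeller's congruence:
q=19, m=12, k=52, j=21
h = (19 + ⌊13×13/5⌋ + 52 + ⌊52/4⌋ + ⌊21/4⌋ - 2×21) mod 7
= (19 + 33 + 52 + 13 + 5 - 42) mod 7
= 80 mod 7 = 3
h=3 → Tuesday

Tuesday


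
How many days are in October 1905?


31 days

Month: October (month 10)
October has 31 days


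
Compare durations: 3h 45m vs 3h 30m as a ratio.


Duration 1: 225 minutes
Duration 2: 210 minutes
Ratio = 225:210
GCD = 15
Simplified = 15:14
As a decimal: 15/14 ≈ 1.07

15:14 (1.07)


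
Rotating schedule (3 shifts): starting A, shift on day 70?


Shifts: A, B, C
Start: A (index 0)
Day 70: (0 + 70 - 1) mod 3
= 69 mod 3
= 0
Index 0 → shift A

Shift A


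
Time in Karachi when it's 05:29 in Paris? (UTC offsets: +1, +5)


Time difference = UTC+5 - UTC+1 = +4 hours
New hour = (5 + 4) mod 24
= 9 mod 24 = 9
Minutes unchanged → 09:29

09:29


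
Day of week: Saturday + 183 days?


Sunday

Start: Saturday (index 5)
(5 + 183) mod 7
= 188 mod 7
= 6
Index 6 → Sunday


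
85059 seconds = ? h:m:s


23h 37m 39s

Hours: 85059 ÷ 3600 = 23 remainder 2259
Minutes: 2259 ÷ 60 = 37 remainder 39
Seconds: 39


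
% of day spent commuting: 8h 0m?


33.3%

Time: 480 minutes
Day: 1440 minutes
Percentage = (480/1440) × 100 ≈ 33.3%


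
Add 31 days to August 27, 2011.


September 27, 2011

Start: August 27, 2011
Add 31 days
August 27 → September 1: 31 - 27 + 1 = 5 days (31 - 5 = 26 left)
September 1 + 26 = September 27, 2011


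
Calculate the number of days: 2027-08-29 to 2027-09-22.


24 days

From August 29, 2027 to September 22, 2027
Rest of August 2027: 31 - 29 = 2
Days into September 2027: 22
Total = 2 + 22 = 24 days


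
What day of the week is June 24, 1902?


Tuesday

Zeller's congruence:
q=24, m=6, k=2, j=19
h = (24 + ⌊13×7/5⌋ + 2 + ⌊2/4⌋ + ⌊19/4⌋ - 2×19) mod 7
= (24 + 18 + 2 + 0 + 4 - 38) mod 7
= 10 mod 7 = 3
h=3 → Tuesday


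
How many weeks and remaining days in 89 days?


Weeks: 89 ÷ 7 = 12 remainder 5

12 weeks 5 days


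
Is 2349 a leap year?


No

Rules: divisible by 4 AND (not by 100 OR by 400)
2349 ÷ 4 = 587 remainder 1 → not divisible by 4
Not divisible by 4 → not a leap year


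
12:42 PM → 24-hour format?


12:42

Input: 12:42 PM
12 PM → 12 (noon)


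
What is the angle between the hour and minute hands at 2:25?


Hour hand = 2×30 + 25×0.5 = 72.5°
Minute hand = 25×6 = 150°
Difference = |72.5 - 150| = 77.5°

77.5°


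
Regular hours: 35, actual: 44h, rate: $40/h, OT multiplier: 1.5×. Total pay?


$1940.00

Regular: 35h × $40 = $1400.00
Overtime: 44 - 35 = 9h
OT pay: 9h × $40 × 1.5 = $540.00
Total = $1400.00 + $540.00 = $1940.00


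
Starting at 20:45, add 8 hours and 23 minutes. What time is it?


05:08 (next day)

Start: 1245 minutes from midnight
Add: 503 minutes
Total: 1748 minutes
Hours: 1748 ÷ 60 = 29 remainder 8
29 ≥ 24 → 29 - 24 = 5 (next day)


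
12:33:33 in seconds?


Hours: 12 × 3600 = 43200
Minutes: 33 × 60 = 1980
Seconds: 33
Total = 43200 + 1980 + 33 = 45213

45213 seconds


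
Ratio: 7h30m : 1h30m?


Duration 1: 450 minutes
Duration 2: 90 minutes
Ratio = 450:90
GCD = 90
Simplified = 5:1
As a decimal: 5/1 = 5.00

5:1 (5.00)


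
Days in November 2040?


30 days

Month: November (month 11)
November has 30 days


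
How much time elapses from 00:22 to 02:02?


1h 40m

End time in minutes: 2×60 + 2 = 122
Start time in minutes: 0×60 + 22 = 22
Difference = 122 - 22 = 100 minutes
= 1 hours 40 minutes


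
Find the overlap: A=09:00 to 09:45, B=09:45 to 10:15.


Meeting A: 540-585 (in minutes from midnight)
Meeting B: 585-615
Overlap start = max(540, 585) = 585
Overlap end = min(585, 615) = 585
Overlap = max(0, 585 - 585) = 0 min

0 minutes


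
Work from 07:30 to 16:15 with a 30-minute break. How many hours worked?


8h 15m (495 minutes)

Total time = (16×60+15) - (7×60+30)
= 975 - 450 = 525 min
Minus break: 525 - 30 = 495 min
= 8h 15m


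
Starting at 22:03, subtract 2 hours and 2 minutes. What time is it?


20:01

Start: 1323 minutes from midnight
Subtract: 122 minutes
Remaining: 1323 - 122 = 1201
Hours: 20, Minutes: 1


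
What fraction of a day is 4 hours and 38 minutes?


0.1931 (19.31%)

Total minutes: 4×60 + 38 = 278
Day = 24×60 = 1440 minutes
Fraction = 278/1440 ≈ 0.1931
As a percentage: 278/1440 × 100 ≈ 19.31%


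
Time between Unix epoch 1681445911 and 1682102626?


656715 seconds (182.4 hours / 7.60 days)

Difference = 1682102626 - 1681445911 = 656715 seconds
In hours: 656715 / 3600 ≈ 182.4
In days: 656715 / 86400 ≈ 7.60


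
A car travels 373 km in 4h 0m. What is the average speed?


Distance: 373 km
Time: 4 hours
Speed = 373 / 4 ≈ 93.3 km/h

93.3 km/h


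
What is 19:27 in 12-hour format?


Hour: 19
19 - 12 = 7 → PM

7:27 PM


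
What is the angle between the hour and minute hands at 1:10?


25.0°

Hour hand = 1×30 + 10×0.5 = 35.0°
Minute hand = 10×6 = 60°
Difference = |35.0 - 60| = 25.0°


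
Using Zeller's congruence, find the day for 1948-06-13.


Sunday

Zeller's congruence:
q=13, m=6, k=48, j=19
h = (13 + ⌊13×7/5⌋ + 48 + ⌊48/4⌋ + ⌊19/4⌋ - 2×19) mod 7
= (13 + 18 + 48 + 12 + 4 - 38) mod 7
= 57 mod 7 = 1
h=1 → Sunday


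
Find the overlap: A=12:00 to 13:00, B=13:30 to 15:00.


0 minutes

Meeting A: 720-780 (in minutes from midnight)
Meeting B: 810-900
Overlap start = max(720, 810) = 810
Overlap end = min(780, 900) = 780
Overlap = max(0, 780 - 810) = 0 min


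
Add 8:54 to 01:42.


Start: 102 minutes from midnight
Add: 534 minutes
Total: 636 minutes
Hours: 636 ÷ 60 = 10 remainder 36

10:36


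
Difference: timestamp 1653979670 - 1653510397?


Difference = 1653979670 - 1653510397 = 469273 seconds
In hours: 469273 / 3600 ≈ 130.4
In days: 469273 / 86400 ≈ 5.43

469273 seconds (130.4 hours / 5.43 days)


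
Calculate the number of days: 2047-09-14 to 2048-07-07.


297 days

From September 14, 2047 to July 7, 2048
Rest of September 2047: 30 - 14 = 16
Full months: October 31, November 30, December 31, January 31, February 2048 29, March 31, April 30, May 31, June 30
Days into July 2048: 7
Total = 16 + 31 + 30 + 31 + 31 + 29 + 31 + 30 + 31 + 30 + 7 = 297 days


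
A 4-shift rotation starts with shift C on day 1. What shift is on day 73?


Shift C

Shifts: A, B, C, D
Start: C (index 2)
Day 73: (2 + 73 - 1) mod 4
= 74 mod 4
= 2
Index 2 → shift C


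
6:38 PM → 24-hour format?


18:38

Input: 6:38 PM
PM: 6 + 12 = 18


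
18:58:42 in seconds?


Hours: 18 × 3600 = 64800
Minutes: 58 × 60 = 3480
Seconds: 42
Total = 64800 + 3480 + 42 = 68322

68322 seconds


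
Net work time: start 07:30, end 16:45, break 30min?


Total time = (16×60+45) - (7×60+30)
= 1005 - 450 = 555 min
Minus break: 555 - 30 = 525 min
= 8h 45m

8h 45m (525 minutes)


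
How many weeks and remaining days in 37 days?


5 weeks 2 days

Weeks: 37 ÷ 7 = 5 remainder 2
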